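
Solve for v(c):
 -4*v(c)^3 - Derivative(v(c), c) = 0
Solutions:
 v(c) = -sqrt(2)*sqrt(-1/(C1 - 4*c))/2
 v(c) = sqrt(2)*sqrt(-1/(C1 - 4*c))/2


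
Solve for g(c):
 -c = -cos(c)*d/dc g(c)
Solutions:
 g(c) = C1 + Integral(c/cos(c), c)


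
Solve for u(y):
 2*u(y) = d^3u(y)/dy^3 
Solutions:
 u(y) = C3*exp(2^(1/3)*y) + (C1*sin(2^(1/3)*sqrt(3)*y/2) + C2*cos(2^(1/3)*sqrt(3)*y/2))*exp(-2^(1/3)*y/2)


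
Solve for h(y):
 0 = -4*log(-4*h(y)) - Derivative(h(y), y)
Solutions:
 Integral(1/(log(-_y) + 2*log(2)), (_y, h(y)))/4 = C1 - y


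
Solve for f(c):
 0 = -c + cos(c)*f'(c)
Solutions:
 f(c) = C1 + Integral(c/cos(c), c)


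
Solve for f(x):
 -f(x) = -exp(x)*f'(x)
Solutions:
 f(x) = C1*exp(-exp(-x))


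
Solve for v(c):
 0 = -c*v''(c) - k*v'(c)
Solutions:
 v(c) = C1 + c^(1 - re(k))*(C2*sin(log(c)*Abs(im(k))) + C3*cos(log(c)*im(k)))


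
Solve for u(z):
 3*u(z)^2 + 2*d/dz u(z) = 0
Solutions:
 u(z) = 2/(C1 + 3*z)


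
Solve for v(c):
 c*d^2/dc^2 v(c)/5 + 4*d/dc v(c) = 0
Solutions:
 v(c) = C1 + C2/c^19


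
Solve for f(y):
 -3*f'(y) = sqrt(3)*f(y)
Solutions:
 f(y) = C1*exp(-sqrt(3)*y/3)


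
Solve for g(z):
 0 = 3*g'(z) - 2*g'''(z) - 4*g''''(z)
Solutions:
 g(z) = C1 + C2*exp(-z*((9*sqrt(79) + 80)^(-1/3) + 2 + (9*sqrt(79) + 80)^(1/3))/12)*sin(sqrt(3)*z*(-(9*sqrt(79) + 80)^(1/3) + (9*sqrt(79) + 80)^(-1/3))/12) + C3*exp(-z*((9*sqrt(79) + 80)^(-1/3) + 2 + (9*sqrt(79) + 80)^(1/3))/12)*cos(sqrt(3)*z*(-(9*sqrt(79) + 80)^(1/3) + (9*sqrt(79) + 80)^(-1/3))/12) + C4*exp(z*(-1 + (9*sqrt(79) + 80)^(-1/3) + (9*sqrt(79) + 80)^(1/3))/6)


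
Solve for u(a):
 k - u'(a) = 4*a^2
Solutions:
 u(a) = C1 - 4*a^3/3 + a*k


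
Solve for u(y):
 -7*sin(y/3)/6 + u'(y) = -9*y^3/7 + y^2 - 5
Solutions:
 u(y) = C1 - 9*y^4/28 + y^3/3 - 5*y - 7*cos(y/3)/2


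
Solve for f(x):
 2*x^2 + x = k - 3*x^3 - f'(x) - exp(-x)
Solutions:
 f(x) = C1 + k*x - 3*x^4/4 - 2*x^3/3 - x^2/2 + exp(-x)


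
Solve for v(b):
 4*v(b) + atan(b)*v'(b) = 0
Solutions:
 v(b) = C1*exp(-4*Integral(1/atan(b), b))


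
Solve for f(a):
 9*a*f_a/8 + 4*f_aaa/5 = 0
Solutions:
 f(a) = C1 + Integral(C2*airyai(-90^(1/3)*a/4) + C3*airybi(-90^(1/3)*a/4), a)


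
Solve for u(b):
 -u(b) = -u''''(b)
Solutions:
 u(b) = C1*exp(-b) + C2*exp(b) + C3*sin(b) + C4*cos(b)


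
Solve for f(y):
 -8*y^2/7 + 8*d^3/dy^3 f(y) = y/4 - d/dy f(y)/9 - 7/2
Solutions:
 f(y) = C1 + C2*sin(sqrt(2)*y/12) + C3*cos(sqrt(2)*y/12) + 24*y^3/7 + 9*y^2/8 - 21177*y/14


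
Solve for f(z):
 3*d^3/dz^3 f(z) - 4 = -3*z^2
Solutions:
 f(z) = C1 + C2*z + C3*z^2 - z^5/60 + 2*z^3/9


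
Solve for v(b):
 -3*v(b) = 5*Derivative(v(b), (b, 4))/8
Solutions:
 v(b) = (C1*sin(5^(3/4)*6^(1/4)*b/5) + C2*cos(5^(3/4)*6^(1/4)*b/5))*exp(-5^(3/4)*6^(1/4)*b/5) + (C3*sin(5^(3/4)*6^(1/4)*b/5) + C4*cos(5^(3/4)*6^(1/4)*b/5))*exp(5^(3/4)*6^(1/4)*b/5)


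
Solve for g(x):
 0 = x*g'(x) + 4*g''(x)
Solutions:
 g(x) = C1 + C2*erf(sqrt(2)*x/4)


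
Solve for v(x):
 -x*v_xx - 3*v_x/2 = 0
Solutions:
 v(x) = C1 + C2/sqrt(x)


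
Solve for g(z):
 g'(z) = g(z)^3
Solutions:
 g(z) = -sqrt(2)*sqrt(-1/(C1 + z))/2
 g(z) = sqrt(2)*sqrt(-1/(C1 + z))/2


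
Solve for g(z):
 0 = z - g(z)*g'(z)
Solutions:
 g(z) = -sqrt(C1 + z^2)
 g(z) = sqrt(C1 + z^2)


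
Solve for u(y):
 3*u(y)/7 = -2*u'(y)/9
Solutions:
 u(y) = C1*exp(-27*y/14)


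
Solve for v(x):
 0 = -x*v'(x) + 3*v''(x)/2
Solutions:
 v(x) = C1 + C2*erfi(sqrt(3)*x/3)


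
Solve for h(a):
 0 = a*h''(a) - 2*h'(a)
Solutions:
 h(a) = C1 + C2*a^3


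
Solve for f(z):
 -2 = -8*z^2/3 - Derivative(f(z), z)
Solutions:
 f(z) = C1 - 8*z^3/9 + 2*z


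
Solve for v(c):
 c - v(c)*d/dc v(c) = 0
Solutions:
 v(c) = -sqrt(C1 + c^2)
 v(c) = sqrt(C1 + c^2)


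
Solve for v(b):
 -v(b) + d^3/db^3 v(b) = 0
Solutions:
 v(b) = C3*exp(b) + (C1*sin(sqrt(3)*b/2) + C2*cos(sqrt(3)*b/2))*exp(-b/2)


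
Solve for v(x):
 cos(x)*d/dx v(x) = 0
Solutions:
 v(x) = C1


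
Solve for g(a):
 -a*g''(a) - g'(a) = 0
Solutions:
 g(a) = C1 + C2*log(a)


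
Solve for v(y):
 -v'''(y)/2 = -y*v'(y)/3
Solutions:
 v(y) = C1 + Integral(C2*airyai(2^(1/3)*3^(2/3)*y/3) + C3*airybi(2^(1/3)*3^(2/3)*y/3), y)


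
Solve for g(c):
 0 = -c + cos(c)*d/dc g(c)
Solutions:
 g(c) = C1 + Integral(c/cos(c), c)


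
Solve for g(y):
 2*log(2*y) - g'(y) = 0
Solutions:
 g(y) = C1 + 2*y*log(y) - 2*y + y*log(4)


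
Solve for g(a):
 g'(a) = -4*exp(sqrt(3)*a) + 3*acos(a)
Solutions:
 g(a) = C1 + 3*a*acos(a) - 3*sqrt(1 - a^2) - 4*sqrt(3)*exp(sqrt(3)*a)/3


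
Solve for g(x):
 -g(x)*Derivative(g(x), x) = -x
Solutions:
 g(x) = -sqrt(C1 + x^2)
 g(x) = sqrt(C1 + x^2)


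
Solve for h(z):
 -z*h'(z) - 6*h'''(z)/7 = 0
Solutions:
 h(z) = C1 + Integral(C2*airyai(-6^(2/3)*7^(1/3)*z/6) + C3*airybi(-6^(2/3)*7^(1/3)*z/6), z)


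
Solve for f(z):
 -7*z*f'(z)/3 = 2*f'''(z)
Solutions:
 f(z) = C1 + Integral(C2*airyai(-6^(2/3)*7^(1/3)*z/6) + C3*airybi(-6^(2/3)*7^(1/3)*z/6), z)


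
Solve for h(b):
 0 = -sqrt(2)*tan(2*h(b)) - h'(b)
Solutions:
 h(b) = -asin(C1*exp(-2*sqrt(2)*b))/2 + pi/2
 h(b) = asin(C1*exp(-2*sqrt(2)*b))/2


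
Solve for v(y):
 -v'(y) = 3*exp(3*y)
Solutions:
 v(y) = C1 - exp(3*y)


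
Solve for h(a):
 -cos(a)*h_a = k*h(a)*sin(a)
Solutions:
 h(a) = C1*exp(k*log(cos(a)))


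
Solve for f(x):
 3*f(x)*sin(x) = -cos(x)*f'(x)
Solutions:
 f(x) = C1*cos(x)^3


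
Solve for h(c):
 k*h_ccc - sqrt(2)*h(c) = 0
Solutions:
 h(c) = C1*exp(2^(1/6)*c*(1/k)^(1/3)) + C2*exp(2^(1/6)*c*(-1 + sqrt(3)*I)*(1/k)^(1/3)/2) + C3*exp(-2^(1/6)*c*(1 + sqrt(3)*I)*(1/k)^(1/3)/2)


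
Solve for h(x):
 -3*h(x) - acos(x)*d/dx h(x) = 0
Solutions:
 h(x) = C1*exp(-3*Integral(1/acos(x), x))


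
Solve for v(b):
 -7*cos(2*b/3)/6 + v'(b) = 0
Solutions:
 v(b) = C1 + 7*sin(2*b/3)/4


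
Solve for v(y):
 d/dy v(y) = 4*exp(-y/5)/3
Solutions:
 v(y) = C1 - 20*exp(-y/5)/3


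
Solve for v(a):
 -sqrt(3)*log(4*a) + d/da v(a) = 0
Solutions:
 v(a) = C1 + sqrt(3)*a*log(a) - sqrt(3)*a + 2*sqrt(3)*a*log(2)


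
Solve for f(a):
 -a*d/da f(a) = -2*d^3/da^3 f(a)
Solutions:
 f(a) = C1 + Integral(C2*airyai(2^(2/3)*a/2) + C3*airybi(2^(2/3)*a/2), a)


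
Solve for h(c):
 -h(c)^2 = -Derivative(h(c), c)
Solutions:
 h(c) = -1/(C1 + c)


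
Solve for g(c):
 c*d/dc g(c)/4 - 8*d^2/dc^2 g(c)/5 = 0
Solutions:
 g(c) = C1 + C2*erfi(sqrt(5)*c/8)


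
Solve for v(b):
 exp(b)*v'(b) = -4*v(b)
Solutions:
 v(b) = C1*exp(4*exp(-b))


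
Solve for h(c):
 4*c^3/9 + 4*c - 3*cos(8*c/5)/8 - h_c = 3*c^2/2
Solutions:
 h(c) = C1 + c^4/9 - c^3/2 + 2*c^2 - 15*sin(8*c/5)/64


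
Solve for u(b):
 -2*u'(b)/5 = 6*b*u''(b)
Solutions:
 u(b) = C1 + C2*b^(14/15)


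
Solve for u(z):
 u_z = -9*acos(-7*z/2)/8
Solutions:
 u(z) = C1 - 9*z*acos(-7*z/2)/8 - 9*sqrt(4 - 49*z^2)/56


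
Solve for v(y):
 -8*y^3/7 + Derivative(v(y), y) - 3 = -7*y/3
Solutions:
 v(y) = C1 + 2*y^4/7 - 7*y^2/6 + 3*y


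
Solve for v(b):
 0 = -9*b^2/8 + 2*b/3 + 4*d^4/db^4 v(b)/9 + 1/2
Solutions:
 v(b) = C1 + C2*b + C3*b^2 + C4*b^3 + 9*b^6/1280 - b^5/80 - 3*b^4/64


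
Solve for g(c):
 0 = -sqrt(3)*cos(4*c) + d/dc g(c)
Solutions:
 g(c) = C1 + sqrt(3)*sin(4*c)/4


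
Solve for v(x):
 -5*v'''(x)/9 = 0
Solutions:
 v(x) = C1 + C2*x + C3*x^2


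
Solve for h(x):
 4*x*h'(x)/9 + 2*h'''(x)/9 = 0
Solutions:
 h(x) = C1 + Integral(C2*airyai(-2^(1/3)*x) + C3*airybi(-2^(1/3)*x), x)


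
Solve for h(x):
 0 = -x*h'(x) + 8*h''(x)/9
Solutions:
 h(x) = C1 + C2*erfi(3*x/4)


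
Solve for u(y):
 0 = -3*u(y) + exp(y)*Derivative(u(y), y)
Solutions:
 u(y) = C1*exp(-3*exp(-y))


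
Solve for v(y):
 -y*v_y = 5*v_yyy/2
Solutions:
 v(y) = C1 + Integral(C2*airyai(-2^(1/3)*5^(2/3)*y/5) + C3*airybi(-2^(1/3)*5^(2/3)*y/5), y)


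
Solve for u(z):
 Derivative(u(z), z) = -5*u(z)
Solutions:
 u(z) = C1*exp(-5*z)


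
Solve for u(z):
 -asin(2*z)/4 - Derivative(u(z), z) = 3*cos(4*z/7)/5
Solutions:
 u(z) = C1 - z*asin(2*z)/4 - sqrt(1 - 4*z^2)/8 - 21*sin(4*z/7)/20


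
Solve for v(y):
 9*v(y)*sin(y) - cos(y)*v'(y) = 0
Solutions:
 v(y) = C1/cos(y)^9


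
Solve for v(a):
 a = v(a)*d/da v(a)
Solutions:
 v(a) = -sqrt(C1 + a^2)
 v(a) = sqrt(C1 + a^2)


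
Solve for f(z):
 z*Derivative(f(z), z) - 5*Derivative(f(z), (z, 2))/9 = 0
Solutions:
 f(z) = C1 + C2*erfi(3*sqrt(10)*z/10)


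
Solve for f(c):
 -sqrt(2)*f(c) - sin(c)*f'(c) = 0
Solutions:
 f(c) = C1*(cos(c) + 1)^(sqrt(2)/2)/(cos(c) - 1)^(sqrt(2)/2)


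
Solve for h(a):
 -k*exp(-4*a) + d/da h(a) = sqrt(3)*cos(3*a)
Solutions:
 h(a) = C1 - k*exp(-4*a)/4 + sqrt(3)*sin(3*a)/3


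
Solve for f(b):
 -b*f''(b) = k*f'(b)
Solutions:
 f(b) = C1 + b^(1 - re(k))*(C2*sin(log(b)*Abs(im(k))) + C3*cos(log(b)*im(k)))


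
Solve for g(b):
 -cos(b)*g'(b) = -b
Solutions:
 g(b) = C1 + Integral(b/cos(b), b)


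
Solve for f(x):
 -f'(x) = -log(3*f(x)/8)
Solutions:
 Integral(1/(-log(_y) - log(3) + 3*log(2)), (_y, f(x))) = C1 - x


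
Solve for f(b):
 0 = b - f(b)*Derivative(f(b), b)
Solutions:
 f(b) = -sqrt(C1 + b^2)
 f(b) = sqrt(C1 + b^2)


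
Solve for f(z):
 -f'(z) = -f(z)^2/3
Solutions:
 f(z) = -3/(C1 + z)


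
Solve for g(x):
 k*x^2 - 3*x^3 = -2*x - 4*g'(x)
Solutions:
 g(x) = C1 - k*x^3/12 + 3*x^4/16 - x^2/4


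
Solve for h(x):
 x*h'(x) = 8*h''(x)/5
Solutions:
 h(x) = C1 + C2*erfi(sqrt(5)*x/4)


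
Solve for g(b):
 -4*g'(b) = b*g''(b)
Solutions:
 g(b) = C1 + C2/b^3


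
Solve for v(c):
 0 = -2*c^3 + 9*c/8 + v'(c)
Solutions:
 v(c) = C1 + c^4/2 - 9*c^2/16


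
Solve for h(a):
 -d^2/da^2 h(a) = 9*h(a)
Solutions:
 h(a) = C1*sin(3*a) + C2*cos(3*a)


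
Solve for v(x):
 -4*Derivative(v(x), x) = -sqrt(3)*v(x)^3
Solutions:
 v(x) = -sqrt(2)*sqrt(-1/(C1 + sqrt(3)*x))
 v(x) = sqrt(2)*sqrt(-1/(C1 + sqrt(3)*x))


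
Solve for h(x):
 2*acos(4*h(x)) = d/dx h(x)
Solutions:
 Integral(1/acos(4*_y), (_y, h(x))) = C1 + 2*x


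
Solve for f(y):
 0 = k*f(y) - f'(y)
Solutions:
 f(y) = C1*exp(k*y)


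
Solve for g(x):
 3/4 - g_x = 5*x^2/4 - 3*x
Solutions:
 g(x) = C1 - 5*x^3/12 + 3*x^2/2 + 3*x/4


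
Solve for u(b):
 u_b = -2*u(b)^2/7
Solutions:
 u(b) = 7/(C1 + 2*b)


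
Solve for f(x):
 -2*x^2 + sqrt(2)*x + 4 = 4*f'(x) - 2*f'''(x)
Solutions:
 f(x) = C1 + C2*exp(-sqrt(2)*x) + C3*exp(sqrt(2)*x) - x^3/6 + sqrt(2)*x^2/8 + x/2


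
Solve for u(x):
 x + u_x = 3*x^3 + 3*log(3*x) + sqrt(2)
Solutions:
 u(x) = C1 + 3*x^4/4 - x^2/2 + 3*x*log(x) - 3*x + sqrt(2)*x + x*log(27)


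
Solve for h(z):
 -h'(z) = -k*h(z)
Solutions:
 h(z) = C1*exp(k*z)


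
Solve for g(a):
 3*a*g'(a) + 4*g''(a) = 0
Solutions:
 g(a) = C1 + C2*erf(sqrt(6)*a/4)


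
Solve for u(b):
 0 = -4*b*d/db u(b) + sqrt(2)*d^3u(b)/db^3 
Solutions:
 u(b) = C1 + Integral(C2*airyai(sqrt(2)*b) + C3*airybi(sqrt(2)*b), b)


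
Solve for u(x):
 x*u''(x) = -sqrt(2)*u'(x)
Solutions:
 u(x) = C1 + C2*x^(1 - sqrt(2))


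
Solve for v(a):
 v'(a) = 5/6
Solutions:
 v(a) = C1 + 5*a/6


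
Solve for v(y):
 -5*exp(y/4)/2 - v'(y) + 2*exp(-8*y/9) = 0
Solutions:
 v(y) = C1 - 10*exp(y/4) - 9*exp(-8*y/9)/4


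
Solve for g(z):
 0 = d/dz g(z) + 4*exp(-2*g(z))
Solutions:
 g(z) = log(-sqrt(C1 - 8*z))
 g(z) = log(C1 - 8*z)/2


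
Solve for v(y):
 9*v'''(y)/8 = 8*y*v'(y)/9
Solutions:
 v(y) = C1 + Integral(C2*airyai(4*3^(2/3)*y/9) + C3*airybi(4*3^(2/3)*y/9), y)


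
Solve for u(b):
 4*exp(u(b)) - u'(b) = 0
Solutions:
 u(b) = log(-1/(C1 + 4*b))


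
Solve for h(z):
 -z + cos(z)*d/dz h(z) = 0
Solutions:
 h(z) = C1 + Integral(z/cos(z), z)


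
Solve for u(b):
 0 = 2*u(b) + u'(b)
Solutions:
 u(b) = C1*exp(-2*b)


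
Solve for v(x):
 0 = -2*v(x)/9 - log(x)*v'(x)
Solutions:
 v(x) = C1*exp(-2*li(x)/9)


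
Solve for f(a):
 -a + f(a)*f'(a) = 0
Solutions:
 f(a) = -sqrt(C1 + a^2)
 f(a) = sqrt(C1 + a^2)


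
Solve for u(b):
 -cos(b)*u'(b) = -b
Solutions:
 u(b) = C1 + Integral(b/cos(b), b)


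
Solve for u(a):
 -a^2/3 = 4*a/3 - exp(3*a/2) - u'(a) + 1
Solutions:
 u(a) = C1 + a^3/9 + 2*a^2/3 + a - 2*exp(3*a/2)/3


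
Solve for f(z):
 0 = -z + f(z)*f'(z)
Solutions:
 f(z) = -sqrt(C1 + z^2)
 f(z) = sqrt(C1 + z^2)


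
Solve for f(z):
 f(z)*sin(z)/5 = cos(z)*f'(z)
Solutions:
 f(z) = C1/cos(z)^(1/5)


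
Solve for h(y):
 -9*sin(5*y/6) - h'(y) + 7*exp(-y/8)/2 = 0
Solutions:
 h(y) = C1 + 54*cos(5*y/6)/5 - 28*exp(-y/8)


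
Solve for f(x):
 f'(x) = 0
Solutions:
 f(x) = C1


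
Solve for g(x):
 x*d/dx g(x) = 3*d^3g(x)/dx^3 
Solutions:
 g(x) = C1 + Integral(C2*airyai(3^(2/3)*x/3) + C3*airybi(3^(2/3)*x/3), x)


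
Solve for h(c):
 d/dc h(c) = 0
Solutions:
 h(c) = C1


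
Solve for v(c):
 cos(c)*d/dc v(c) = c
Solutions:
 v(c) = C1 + Integral(c/cos(c), c)


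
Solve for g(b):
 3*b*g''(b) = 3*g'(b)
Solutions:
 g(b) = C1 + C2*b^2


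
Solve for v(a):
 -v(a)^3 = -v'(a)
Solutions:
 v(a) = -sqrt(2)*sqrt(-1/(C1 + a))/2
 v(a) = sqrt(2)*sqrt(-1/(C1 + a))/2


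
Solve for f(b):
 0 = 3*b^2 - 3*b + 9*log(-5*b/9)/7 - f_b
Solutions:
 f(b) = C1 + b^3 - 3*b^2/2 + 9*b*log(-b)/7 + 9*b*(-2*log(3) - 1 + log(5))/7


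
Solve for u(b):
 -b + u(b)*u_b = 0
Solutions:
 u(b) = -sqrt(C1 + b^2)
 u(b) = sqrt(C1 + b^2)


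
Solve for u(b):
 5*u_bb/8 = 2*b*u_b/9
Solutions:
 u(b) = C1 + C2*erfi(2*sqrt(10)*b/15)


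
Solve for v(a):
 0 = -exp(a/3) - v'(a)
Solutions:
 v(a) = C1 - 3*exp(a/3)


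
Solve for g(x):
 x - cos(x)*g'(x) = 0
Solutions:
 g(x) = C1 + Integral(x/cos(x), x)


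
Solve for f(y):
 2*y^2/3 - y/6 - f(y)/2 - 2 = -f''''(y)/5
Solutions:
 f(y) = C1*exp(-2^(3/4)*5^(1/4)*y/2) + C2*exp(2^(3/4)*5^(1/4)*y/2) + C3*sin(2^(3/4)*5^(1/4)*y/2) + C4*cos(2^(3/4)*5^(1/4)*y/2) + 4*y^2/3 - y/3 - 4


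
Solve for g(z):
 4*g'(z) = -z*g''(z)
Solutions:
 g(z) = C1 + C2/z^3


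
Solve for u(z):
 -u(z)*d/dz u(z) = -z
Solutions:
 u(z) = -sqrt(C1 + z^2)
 u(z) = sqrt(C1 + z^2)


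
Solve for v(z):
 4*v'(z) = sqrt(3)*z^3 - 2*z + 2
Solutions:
 v(z) = C1 + sqrt(3)*z^4/16 - z^2/4 + z/2


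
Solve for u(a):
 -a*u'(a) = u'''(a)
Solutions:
 u(a) = C1 + Integral(C2*airyai(-a) + C3*airybi(-a), a)


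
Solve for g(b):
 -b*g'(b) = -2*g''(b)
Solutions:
 g(b) = C1 + C2*erfi(b/2)


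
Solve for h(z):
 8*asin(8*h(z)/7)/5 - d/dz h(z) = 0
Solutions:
 Integral(1/asin(8*_y/7), (_y, h(z))) = C1 + 8*z/5


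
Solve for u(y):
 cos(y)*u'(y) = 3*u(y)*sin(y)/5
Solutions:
 u(y) = C1/cos(y)^(3/5)


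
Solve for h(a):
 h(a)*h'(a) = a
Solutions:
 h(a) = -sqrt(C1 + a^2)
 h(a) = sqrt(C1 + a^2)


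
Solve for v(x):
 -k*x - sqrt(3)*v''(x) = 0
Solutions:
 v(x) = C1 + C2*x - sqrt(3)*k*x^3/18


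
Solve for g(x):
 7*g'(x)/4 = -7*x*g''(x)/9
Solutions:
 g(x) = C1 + C2/x^(5/4)


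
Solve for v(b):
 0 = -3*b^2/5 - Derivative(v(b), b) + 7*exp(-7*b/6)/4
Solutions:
 v(b) = C1 - b^3/5 - 3*exp(-7*b/6)/2


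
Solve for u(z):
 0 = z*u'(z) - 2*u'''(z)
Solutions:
 u(z) = C1 + Integral(C2*airyai(2^(2/3)*z/2) + C3*airybi(2^(2/3)*z/2), z)


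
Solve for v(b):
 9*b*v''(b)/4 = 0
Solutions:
 v(b) = C1 + C2*b


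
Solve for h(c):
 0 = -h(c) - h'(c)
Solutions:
 h(c) = C1*exp(-c)


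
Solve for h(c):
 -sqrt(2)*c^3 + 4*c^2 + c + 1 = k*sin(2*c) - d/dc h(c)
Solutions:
 h(c) = C1 + sqrt(2)*c^4/4 - 4*c^3/3 - c^2/2 - c - k*cos(2*c)/2


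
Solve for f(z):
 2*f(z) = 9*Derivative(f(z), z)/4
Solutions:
 f(z) = C1*exp(8*z/9)


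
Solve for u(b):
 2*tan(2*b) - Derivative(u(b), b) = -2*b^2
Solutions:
 u(b) = C1 + 2*b^3/3 - log(cos(2*b))


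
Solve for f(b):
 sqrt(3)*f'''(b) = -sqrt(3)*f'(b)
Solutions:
 f(b) = C1 + C2*sin(b) + C3*cos(b)


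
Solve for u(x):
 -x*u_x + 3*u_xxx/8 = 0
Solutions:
 u(x) = C1 + Integral(C2*airyai(2*3^(2/3)*x/3) + C3*airybi(2*3^(2/3)*x/3), x)


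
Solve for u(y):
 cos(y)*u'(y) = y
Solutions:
 u(y) = C1 + Integral(y/cos(y), y)


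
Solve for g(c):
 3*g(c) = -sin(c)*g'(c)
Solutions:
 g(c) = C1*(cos(c) + 1)^(3/2)/(cos(c) - 1)^(3/2)


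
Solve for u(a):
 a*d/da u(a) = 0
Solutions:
 u(a) = C1


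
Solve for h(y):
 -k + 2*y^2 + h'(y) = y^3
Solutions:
 h(y) = C1 + k*y + y^4/4 - 2*y^3/3


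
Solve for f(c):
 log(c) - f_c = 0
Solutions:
 f(c) = C1 + c*log(c) - c


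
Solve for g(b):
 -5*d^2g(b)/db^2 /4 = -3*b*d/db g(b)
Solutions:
 g(b) = C1 + C2*erfi(sqrt(30)*b/5)


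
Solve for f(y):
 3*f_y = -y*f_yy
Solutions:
 f(y) = C1 + C2/y^2


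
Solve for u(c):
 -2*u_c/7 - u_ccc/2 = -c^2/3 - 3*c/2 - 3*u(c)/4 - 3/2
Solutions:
 u(c) = C1*exp(42^(1/3)*c*(-(1323 + sqrt(1771833))^(1/3) + 8*42^(1/3)/(1323 + sqrt(1771833))^(1/3))/84)*sin(14^(1/3)*3^(1/6)*c*(24*14^(1/3)/(1323 + sqrt(1771833))^(1/3) + 3^(2/3)*(1323 + sqrt(1771833))^(1/3))/84) + C2*exp(42^(1/3)*c*(-(1323 + sqrt(1771833))^(1/3) + 8*42^(1/3)/(1323 + sqrt(1771833))^(1/3))/84)*cos(14^(1/3)*3^(1/6)*c*(24*14^(1/3)/(1323 + sqrt(1771833))^(1/3) + 3^(2/3)*(1323 + sqrt(1771833))^(1/3))/84) + C3*exp(-42^(1/3)*c*(-(1323 + sqrt(1771833))^(1/3) + 8*42^(1/3)/(1323 + sqrt(1771833))^(1/3))/42) - 4*c^2/9 - 442*c/189 - 11474/3969


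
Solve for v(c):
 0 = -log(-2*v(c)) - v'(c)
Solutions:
 Integral(1/(log(-_y) + log(2)), (_y, v(c))) = C1 - c


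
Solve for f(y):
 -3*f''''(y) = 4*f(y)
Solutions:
 f(y) = (C1*sin(3^(3/4)*y/3) + C2*cos(3^(3/4)*y/3))*exp(-3^(3/4)*y/3) + (C3*sin(3^(3/4)*y/3) + C4*cos(3^(3/4)*y/3))*exp(3^(3/4)*y/3)


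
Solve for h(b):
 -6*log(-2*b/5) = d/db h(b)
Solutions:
 h(b) = C1 - 6*b*log(-b) + 6*b*(-log(2) + 1 + log(5))


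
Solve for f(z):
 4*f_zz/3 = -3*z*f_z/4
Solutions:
 f(z) = C1 + C2*erf(3*sqrt(2)*z/8)


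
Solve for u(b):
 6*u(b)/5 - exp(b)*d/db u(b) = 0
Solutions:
 u(b) = C1*exp(-6*exp(-b)/5)


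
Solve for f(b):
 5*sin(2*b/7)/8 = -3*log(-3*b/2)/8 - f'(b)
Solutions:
 f(b) = C1 - 3*b*log(-b)/8 - 3*b*log(3)/8 + 3*b*log(2)/8 + 3*b/8 + 35*cos(2*b/7)/16


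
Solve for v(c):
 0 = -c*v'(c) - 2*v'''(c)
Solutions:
 v(c) = C1 + Integral(C2*airyai(-2^(2/3)*c/2) + C3*airybi(-2^(2/3)*c/2), c)


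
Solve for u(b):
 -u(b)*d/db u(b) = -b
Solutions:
 u(b) = -sqrt(C1 + b^2)
 u(b) = sqrt(C1 + b^2)


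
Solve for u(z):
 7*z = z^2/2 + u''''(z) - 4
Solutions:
 u(z) = C1 + C2*z + C3*z^2 + C4*z^3 - z^6/720 + 7*z^5/120 + z^4/6


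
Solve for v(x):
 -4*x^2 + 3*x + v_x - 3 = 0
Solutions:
 v(x) = C1 + 4*x^3/3 - 3*x^2/2 + 3*x


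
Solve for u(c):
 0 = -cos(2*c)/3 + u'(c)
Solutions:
 u(c) = C1 + sin(2*c)/6


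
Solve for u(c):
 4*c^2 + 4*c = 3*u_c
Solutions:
 u(c) = C1 + 4*c^3/9 + 2*c^2/3


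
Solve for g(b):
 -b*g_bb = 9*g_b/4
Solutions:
 g(b) = C1 + C2/b^(5/4)


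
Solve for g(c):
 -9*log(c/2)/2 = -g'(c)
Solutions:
 g(c) = C1 + 9*c*log(c)/2 - 9*c/2 - 9*c*log(2)/2


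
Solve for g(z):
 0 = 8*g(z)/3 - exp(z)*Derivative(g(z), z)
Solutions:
 g(z) = C1*exp(-8*exp(-z)/3)


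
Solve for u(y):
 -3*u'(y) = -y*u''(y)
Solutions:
 u(y) = C1 + C2*y^4


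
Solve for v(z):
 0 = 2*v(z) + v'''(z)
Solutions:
 v(z) = C3*exp(-2^(1/3)*z) + (C1*sin(2^(1/3)*sqrt(3)*z/2) + C2*cos(2^(1/3)*sqrt(3)*z/2))*exp(2^(1/3)*z/2)


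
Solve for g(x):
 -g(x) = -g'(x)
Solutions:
 g(x) = C1*exp(x)


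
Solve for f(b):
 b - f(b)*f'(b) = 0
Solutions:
 f(b) = -sqrt(C1 + b^2)
 f(b) = sqrt(C1 + b^2)


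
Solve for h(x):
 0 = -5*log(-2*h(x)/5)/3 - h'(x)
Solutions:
 3*Integral(1/(log(-_y) - log(5) + log(2)), (_y, h(x)))/5 = C1 - x


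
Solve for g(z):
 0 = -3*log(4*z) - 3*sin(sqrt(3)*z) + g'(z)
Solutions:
 g(z) = C1 + 3*z*log(z) - 3*z + 6*z*log(2) - sqrt(3)*cos(sqrt(3)*z)


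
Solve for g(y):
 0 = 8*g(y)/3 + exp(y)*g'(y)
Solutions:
 g(y) = C1*exp(8*exp(-y)/3)


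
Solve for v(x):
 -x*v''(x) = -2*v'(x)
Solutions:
 v(x) = C1 + C2*x^3


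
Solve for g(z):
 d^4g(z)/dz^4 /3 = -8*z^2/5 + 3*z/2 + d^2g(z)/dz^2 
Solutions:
 g(z) = C1 + C2*z + C3*exp(-sqrt(3)*z) + C4*exp(sqrt(3)*z) + 2*z^4/15 - z^3/4 + 8*z^2/15


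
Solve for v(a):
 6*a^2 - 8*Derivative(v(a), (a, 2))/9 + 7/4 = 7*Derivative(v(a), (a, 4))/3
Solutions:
 v(a) = C1 + C2*a + C3*sin(2*sqrt(42)*a/21) + C4*cos(2*sqrt(42)*a/21) + 9*a^4/16 - 1071*a^2/64


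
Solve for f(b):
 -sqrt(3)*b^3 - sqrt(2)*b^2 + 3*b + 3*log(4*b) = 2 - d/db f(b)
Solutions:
 f(b) = C1 + sqrt(3)*b^4/4 + sqrt(2)*b^3/3 - 3*b^2/2 - 3*b*log(b) - b*log(64) + 5*b


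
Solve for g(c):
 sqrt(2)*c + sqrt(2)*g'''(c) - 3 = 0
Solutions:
 g(c) = C1 + C2*c + C3*c^2 - c^4/24 + sqrt(2)*c^3/4


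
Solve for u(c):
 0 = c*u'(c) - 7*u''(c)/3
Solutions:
 u(c) = C1 + C2*erfi(sqrt(42)*c/14)


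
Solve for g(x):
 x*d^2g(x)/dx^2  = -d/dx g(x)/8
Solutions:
 g(x) = C1 + C2*x^(7/8)


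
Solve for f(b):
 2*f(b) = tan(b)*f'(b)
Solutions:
 f(b) = C1*sin(b)^2


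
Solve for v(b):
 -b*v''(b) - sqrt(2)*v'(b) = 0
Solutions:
 v(b) = C1 + C2*b^(1 - sqrt(2))


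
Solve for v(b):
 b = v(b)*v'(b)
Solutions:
 v(b) = -sqrt(C1 + b^2)
 v(b) = sqrt(C1 + b^2)


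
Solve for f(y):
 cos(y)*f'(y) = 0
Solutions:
 f(y) = C1


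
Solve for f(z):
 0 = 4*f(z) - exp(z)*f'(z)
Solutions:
 f(z) = C1*exp(-4*exp(-z))


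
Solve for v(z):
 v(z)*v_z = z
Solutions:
 v(z) = -sqrt(C1 + z^2)
 v(z) = sqrt(C1 + z^2)


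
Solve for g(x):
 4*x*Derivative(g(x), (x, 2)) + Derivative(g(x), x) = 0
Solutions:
 g(x) = C1 + C2*x^(3/4)


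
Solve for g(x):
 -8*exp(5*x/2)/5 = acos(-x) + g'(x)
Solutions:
 g(x) = C1 - x*acos(-x) - sqrt(1 - x^2) - 16*exp(5*x/2)/25


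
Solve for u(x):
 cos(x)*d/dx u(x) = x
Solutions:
 u(x) = C1 + Integral(x/cos(x), x)


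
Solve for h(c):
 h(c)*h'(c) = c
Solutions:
 h(c) = -sqrt(C1 + c^2)
 h(c) = sqrt(C1 + c^2)


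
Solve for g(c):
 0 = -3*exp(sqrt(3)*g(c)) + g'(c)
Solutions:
 g(c) = sqrt(3)*(2*log(-1/(C1 + 3*c)) - log(3))/6


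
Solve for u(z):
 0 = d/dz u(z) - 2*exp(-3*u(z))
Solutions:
 u(z) = log(C1 + 6*z)/3
 u(z) = log((-3^(1/3) - 3^(5/6)*I)*(C1 + 2*z)^(1/3)/2)
 u(z) = log((-3^(1/3) + 3^(5/6)*I)*(C1 + 2*z)^(1/3)/2)


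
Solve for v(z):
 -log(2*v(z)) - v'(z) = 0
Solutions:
 Integral(1/(log(_y) + log(2)), (_y, v(z))) = C1 - z


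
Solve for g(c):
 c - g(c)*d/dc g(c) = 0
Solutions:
 g(c) = -sqrt(C1 + c^2)
 g(c) = sqrt(C1 + c^2)


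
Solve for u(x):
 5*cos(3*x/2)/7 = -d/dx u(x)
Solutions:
 u(x) = C1 - 10*sin(3*x/2)/21


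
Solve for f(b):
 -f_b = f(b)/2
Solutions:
 f(b) = C1*exp(-b/2)


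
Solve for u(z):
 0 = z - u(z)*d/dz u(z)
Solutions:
 u(z) = -sqrt(C1 + z^2)
 u(z) = sqrt(C1 + z^2)


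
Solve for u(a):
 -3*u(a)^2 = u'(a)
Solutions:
 u(a) = 1/(C1 + 3*a)


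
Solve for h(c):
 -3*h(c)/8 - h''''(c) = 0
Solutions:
 h(c) = (C1*sin(2^(3/4)*3^(1/4)*c/4) + C2*cos(2^(3/4)*3^(1/4)*c/4))*exp(-2^(3/4)*3^(1/4)*c/4) + (C3*sin(2^(3/4)*3^(1/4)*c/4) + C4*cos(2^(3/4)*3^(1/4)*c/4))*exp(2^(3/4)*3^(1/4)*c/4)


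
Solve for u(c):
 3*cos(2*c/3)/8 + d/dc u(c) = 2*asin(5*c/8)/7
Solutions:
 u(c) = C1 + 2*c*asin(5*c/8)/7 + 2*sqrt(64 - 25*c^2)/35 - 9*sin(2*c/3)/16


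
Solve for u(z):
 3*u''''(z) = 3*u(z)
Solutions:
 u(z) = C1*exp(-z) + C2*exp(z) + C3*sin(z) + C4*cos(z)


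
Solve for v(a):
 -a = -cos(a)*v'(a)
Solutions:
 v(a) = C1 + Integral(a/cos(a), a)


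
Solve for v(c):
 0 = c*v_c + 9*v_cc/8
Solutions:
 v(c) = C1 + C2*erf(2*c/3)


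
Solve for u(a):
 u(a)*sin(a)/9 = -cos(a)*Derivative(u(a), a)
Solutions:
 u(a) = C1*cos(a)^(1/9)


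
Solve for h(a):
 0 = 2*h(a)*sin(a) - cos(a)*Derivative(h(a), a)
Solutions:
 h(a) = C1/cos(a)^2


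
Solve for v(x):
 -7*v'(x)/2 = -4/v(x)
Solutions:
 v(x) = -sqrt(C1 + 112*x)/7
 v(x) = sqrt(C1 + 112*x)/7


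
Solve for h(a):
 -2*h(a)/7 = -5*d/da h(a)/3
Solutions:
 h(a) = C1*exp(6*a/35)


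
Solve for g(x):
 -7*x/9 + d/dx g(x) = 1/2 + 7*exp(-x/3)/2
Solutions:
 g(x) = C1 + 7*x^2/18 + x/2 - 21*exp(-x/3)/2


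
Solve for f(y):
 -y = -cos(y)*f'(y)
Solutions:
 f(y) = C1 + Integral(y/cos(y), y)


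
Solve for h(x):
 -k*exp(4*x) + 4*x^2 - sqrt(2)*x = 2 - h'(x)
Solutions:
 h(x) = C1 + k*exp(4*x)/4 - 4*x^3/3 + sqrt(2)*x^2/2 + 2*x


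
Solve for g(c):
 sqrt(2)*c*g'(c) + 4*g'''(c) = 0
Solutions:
 g(c) = C1 + Integral(C2*airyai(-sqrt(2)*c/2) + C3*airybi(-sqrt(2)*c/2), c)


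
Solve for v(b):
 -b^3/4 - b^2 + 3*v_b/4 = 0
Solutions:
 v(b) = C1 + b^4/12 + 4*b^3/9


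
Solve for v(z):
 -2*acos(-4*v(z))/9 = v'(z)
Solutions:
 Integral(1/acos(-4*_y), (_y, v(z))) = C1 - 2*z/9


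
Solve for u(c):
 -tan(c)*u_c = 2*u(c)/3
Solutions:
 u(c) = C1/sin(c)^(2/3)


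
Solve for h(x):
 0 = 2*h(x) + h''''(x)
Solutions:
 h(x) = (C1*sin(2^(3/4)*x/2) + C2*cos(2^(3/4)*x/2))*exp(-2^(3/4)*x/2) + (C3*sin(2^(3/4)*x/2) + C4*cos(2^(3/4)*x/2))*exp(2^(3/4)*x/2)


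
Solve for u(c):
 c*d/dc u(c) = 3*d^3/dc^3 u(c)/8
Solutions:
 u(c) = C1 + Integral(C2*airyai(2*3^(2/3)*c/3) + C3*airybi(2*3^(2/3)*c/3), c)


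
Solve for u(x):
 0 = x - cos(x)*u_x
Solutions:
 u(x) = C1 + Integral(x/cos(x), x)


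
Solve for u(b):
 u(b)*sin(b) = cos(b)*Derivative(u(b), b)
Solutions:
 u(b) = C1/cos(b)


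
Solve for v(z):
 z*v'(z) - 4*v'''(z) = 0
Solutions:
 v(z) = C1 + Integral(C2*airyai(2^(1/3)*z/2) + C3*airybi(2^(1/3)*z/2), z)


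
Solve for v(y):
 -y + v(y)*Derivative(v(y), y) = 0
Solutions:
 v(y) = -sqrt(C1 + y^2)
 v(y) = sqrt(C1 + y^2)


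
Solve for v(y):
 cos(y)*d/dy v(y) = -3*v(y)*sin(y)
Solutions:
 v(y) = C1*cos(y)^3


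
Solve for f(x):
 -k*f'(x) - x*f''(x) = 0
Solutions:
 f(x) = C1 + x^(1 - re(k))*(C2*sin(log(x)*Abs(im(k))) + C3*cos(log(x)*im(k)))


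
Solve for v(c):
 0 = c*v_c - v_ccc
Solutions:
 v(c) = C1 + Integral(C2*airyai(c) + C3*airybi(c), c)


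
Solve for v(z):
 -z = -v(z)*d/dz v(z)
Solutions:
 v(z) = -sqrt(C1 + z^2)
 v(z) = sqrt(C1 + z^2)


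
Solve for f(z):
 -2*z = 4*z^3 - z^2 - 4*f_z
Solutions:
 f(z) = C1 + z^4/4 - z^3/12 + z^2/4


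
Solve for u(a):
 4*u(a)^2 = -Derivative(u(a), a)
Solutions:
 u(a) = 1/(C1 + 4*a)


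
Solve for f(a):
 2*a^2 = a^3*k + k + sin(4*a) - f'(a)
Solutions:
 f(a) = C1 + a^4*k/4 - 2*a^3/3 + a*k - cos(4*a)/4


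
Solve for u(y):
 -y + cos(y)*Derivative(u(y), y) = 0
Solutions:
 u(y) = C1 + Integral(y/cos(y), y)


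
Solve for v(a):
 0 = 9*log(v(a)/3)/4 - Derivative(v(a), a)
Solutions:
 4*Integral(1/(-log(_y) + log(3)), (_y, v(a)))/9 = C1 - a


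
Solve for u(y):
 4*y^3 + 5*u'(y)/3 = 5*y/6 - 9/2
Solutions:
 u(y) = C1 - 3*y^4/5 + y^2/4 - 27*y/10


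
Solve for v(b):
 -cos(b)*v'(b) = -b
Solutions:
 v(b) = C1 + Integral(b/cos(b), b)


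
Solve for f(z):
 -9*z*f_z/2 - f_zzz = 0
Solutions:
 f(z) = C1 + Integral(C2*airyai(-6^(2/3)*z/2) + C3*airybi(-6^(2/3)*z/2), z)


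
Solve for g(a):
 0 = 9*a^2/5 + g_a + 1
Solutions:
 g(a) = C1 - 3*a^3/5 - a


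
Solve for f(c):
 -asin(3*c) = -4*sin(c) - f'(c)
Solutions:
 f(c) = C1 + c*asin(3*c) + sqrt(1 - 9*c^2)/3 + 4*cos(c)


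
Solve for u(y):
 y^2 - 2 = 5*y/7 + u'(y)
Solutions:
 u(y) = C1 + y^3/3 - 5*y^2/14 - 2*y


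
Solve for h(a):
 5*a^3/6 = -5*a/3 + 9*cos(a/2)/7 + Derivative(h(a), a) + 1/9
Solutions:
 h(a) = C1 + 5*a^4/24 + 5*a^2/6 - a/9 - 18*sin(a/2)/7


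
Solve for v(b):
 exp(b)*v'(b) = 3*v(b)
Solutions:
 v(b) = C1*exp(-3*exp(-b))


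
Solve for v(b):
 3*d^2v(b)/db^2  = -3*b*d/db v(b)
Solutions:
 v(b) = C1 + C2*erf(sqrt(2)*b/2)


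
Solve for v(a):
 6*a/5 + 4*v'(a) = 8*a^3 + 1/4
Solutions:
 v(a) = C1 + a^4/2 - 3*a^2/20 + a/16


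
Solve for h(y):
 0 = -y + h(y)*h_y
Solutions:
 h(y) = -sqrt(C1 + y^2)
 h(y) = sqrt(C1 + y^2)


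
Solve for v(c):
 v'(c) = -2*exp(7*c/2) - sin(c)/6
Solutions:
 v(c) = C1 - 4*exp(7*c/2)/7 + cos(c)/6


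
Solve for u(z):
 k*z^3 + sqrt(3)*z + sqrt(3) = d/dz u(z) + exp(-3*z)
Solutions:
 u(z) = C1 + k*z^4/4 + sqrt(3)*z^2/2 + sqrt(3)*z + exp(-3*z)/3


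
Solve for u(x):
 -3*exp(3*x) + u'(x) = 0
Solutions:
 u(x) = C1 + exp(3*x)


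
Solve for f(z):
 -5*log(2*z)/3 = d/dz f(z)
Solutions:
 f(z) = C1 - 5*z*log(z)/3 - 5*z*log(2)/3 + 5*z/3


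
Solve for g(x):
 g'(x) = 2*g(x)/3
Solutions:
 g(x) = C1*exp(2*x/3)


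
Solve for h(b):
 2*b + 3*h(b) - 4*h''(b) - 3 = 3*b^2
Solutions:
 h(b) = C1*exp(-sqrt(3)*b/2) + C2*exp(sqrt(3)*b/2) + b^2 - 2*b/3 + 11/3


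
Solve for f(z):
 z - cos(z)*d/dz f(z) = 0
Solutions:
 f(z) = C1 + Integral(z/cos(z), z)


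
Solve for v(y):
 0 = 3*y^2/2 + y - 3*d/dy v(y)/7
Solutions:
 v(y) = C1 + 7*y^3/6 + 7*y^2/6


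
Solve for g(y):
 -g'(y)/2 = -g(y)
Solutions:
 g(y) = C1*exp(2*y)


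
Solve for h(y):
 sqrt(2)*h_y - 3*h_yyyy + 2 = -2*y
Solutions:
 h(y) = C1 + C4*exp(2^(1/6)*3^(2/3)*y/3) - sqrt(2)*y^2/2 - sqrt(2)*y + (C2*sin(6^(1/6)*y/2) + C3*cos(6^(1/6)*y/2))*exp(-2^(1/6)*3^(2/3)*y/6)


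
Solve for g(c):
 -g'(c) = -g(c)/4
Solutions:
 g(c) = C1*exp(c/4)


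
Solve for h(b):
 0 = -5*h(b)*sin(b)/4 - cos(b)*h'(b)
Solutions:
 h(b) = C1*cos(b)^(5/4)


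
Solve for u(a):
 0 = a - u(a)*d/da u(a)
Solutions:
 u(a) = -sqrt(C1 + a^2)
 u(a) = sqrt(C1 + a^2)


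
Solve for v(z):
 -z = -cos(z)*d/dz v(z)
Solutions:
 v(z) = C1 + Integral(z/cos(z), z)


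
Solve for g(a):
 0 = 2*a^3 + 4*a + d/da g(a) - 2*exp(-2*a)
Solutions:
 g(a) = C1 - a^4/2 - 2*a^2 - exp(-2*a)


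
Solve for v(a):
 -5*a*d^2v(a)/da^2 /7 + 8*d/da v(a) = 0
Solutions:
 v(a) = C1 + C2*a^(61/5)


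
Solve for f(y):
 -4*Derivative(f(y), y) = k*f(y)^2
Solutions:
 f(y) = 4/(C1 + k*y)


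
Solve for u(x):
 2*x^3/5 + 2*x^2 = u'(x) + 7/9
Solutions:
 u(x) = C1 + x^4/10 + 2*x^3/3 - 7*x/9


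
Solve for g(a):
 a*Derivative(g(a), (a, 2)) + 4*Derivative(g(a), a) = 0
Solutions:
 g(a) = C1 + C2/a^3


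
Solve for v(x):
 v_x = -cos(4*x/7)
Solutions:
 v(x) = C1 - 7*sin(4*x/7)/4


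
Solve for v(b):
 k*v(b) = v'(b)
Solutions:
 v(b) = C1*exp(b*k)


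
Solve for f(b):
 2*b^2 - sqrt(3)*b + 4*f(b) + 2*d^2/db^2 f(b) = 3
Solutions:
 f(b) = C1*sin(sqrt(2)*b) + C2*cos(sqrt(2)*b) - b^2/2 + sqrt(3)*b/4 + 5/4


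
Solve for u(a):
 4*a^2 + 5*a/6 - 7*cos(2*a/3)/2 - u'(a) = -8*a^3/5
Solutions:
 u(a) = C1 + 2*a^4/5 + 4*a^3/3 + 5*a^2/12 - 21*sin(2*a/3)/4


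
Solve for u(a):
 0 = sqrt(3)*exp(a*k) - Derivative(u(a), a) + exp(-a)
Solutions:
 u(a) = C1 - exp(-a) + sqrt(3)*exp(a*k)/k


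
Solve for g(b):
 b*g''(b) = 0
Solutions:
 g(b) = C1 + C2*b


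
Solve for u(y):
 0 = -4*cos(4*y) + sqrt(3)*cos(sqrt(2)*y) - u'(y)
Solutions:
 u(y) = C1 - sin(4*y) + sqrt(6)*sin(sqrt(2)*y)/2


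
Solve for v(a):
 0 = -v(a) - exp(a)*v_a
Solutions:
 v(a) = C1*exp(exp(-a))


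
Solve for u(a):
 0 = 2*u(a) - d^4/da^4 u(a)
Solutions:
 u(a) = C1*exp(-2^(1/4)*a) + C2*exp(2^(1/4)*a) + C3*sin(2^(1/4)*a) + C4*cos(2^(1/4)*a)


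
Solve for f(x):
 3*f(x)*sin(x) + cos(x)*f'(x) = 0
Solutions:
 f(x) = C1*cos(x)^3


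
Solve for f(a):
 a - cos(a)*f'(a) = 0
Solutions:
 f(a) = C1 + Integral(a/cos(a), a)


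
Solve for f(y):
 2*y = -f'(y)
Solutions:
 f(y) = C1 - y^2


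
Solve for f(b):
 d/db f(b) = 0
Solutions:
 f(b) = C1


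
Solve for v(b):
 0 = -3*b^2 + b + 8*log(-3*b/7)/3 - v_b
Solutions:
 v(b) = C1 - b^3 + b^2/2 + 8*b*log(-b)/3 + 8*b*(-log(7) - 1 + log(3))/3


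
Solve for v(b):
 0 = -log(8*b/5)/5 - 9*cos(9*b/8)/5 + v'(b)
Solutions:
 v(b) = C1 + b*log(b)/5 - b*log(5)/5 - b/5 + 3*b*log(2)/5 + 8*sin(9*b/8)/5


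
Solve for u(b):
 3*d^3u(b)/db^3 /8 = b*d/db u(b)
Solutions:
 u(b) = C1 + Integral(C2*airyai(2*3^(2/3)*b/3) + C3*airybi(2*3^(2/3)*b/3), b)


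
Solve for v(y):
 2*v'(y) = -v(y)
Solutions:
 v(y) = C1*exp(-y/2)


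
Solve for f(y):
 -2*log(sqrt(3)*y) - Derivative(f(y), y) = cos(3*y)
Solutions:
 f(y) = C1 - 2*y*log(y) - y*log(3) + 2*y - sin(3*y)/3


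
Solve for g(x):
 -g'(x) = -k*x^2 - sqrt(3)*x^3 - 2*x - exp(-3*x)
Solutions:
 g(x) = C1 + k*x^3/3 + sqrt(3)*x^4/4 + x^2 - exp(-3*x)/3


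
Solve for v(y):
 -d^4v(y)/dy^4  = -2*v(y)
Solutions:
 v(y) = C1*exp(-2^(1/4)*y) + C2*exp(2^(1/4)*y) + C3*sin(2^(1/4)*y) + C4*cos(2^(1/4)*y)


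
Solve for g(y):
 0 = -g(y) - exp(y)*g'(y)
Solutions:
 g(y) = C1*exp(exp(-y))


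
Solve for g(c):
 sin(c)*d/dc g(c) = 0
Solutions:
 g(c) = C1


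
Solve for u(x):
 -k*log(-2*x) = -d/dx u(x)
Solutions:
 u(x) = C1 + k*x*log(-x) + k*x*(-1 + log(2))


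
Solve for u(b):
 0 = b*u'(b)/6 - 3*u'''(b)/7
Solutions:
 u(b) = C1 + Integral(C2*airyai(84^(1/3)*b/6) + C3*airybi(84^(1/3)*b/6), b)


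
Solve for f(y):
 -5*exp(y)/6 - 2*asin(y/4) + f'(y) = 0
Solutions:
 f(y) = C1 + 2*y*asin(y/4) + 2*sqrt(16 - y^2) + 5*exp(y)/6


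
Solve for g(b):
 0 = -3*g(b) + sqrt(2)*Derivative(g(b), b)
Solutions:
 g(b) = C1*exp(3*sqrt(2)*b/2)


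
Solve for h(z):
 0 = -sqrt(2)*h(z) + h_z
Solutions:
 h(z) = C1*exp(sqrt(2)*z)


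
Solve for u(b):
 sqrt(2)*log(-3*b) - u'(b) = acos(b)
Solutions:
 u(b) = C1 + sqrt(2)*b*(log(-b) - 1) - b*acos(b) + sqrt(2)*b*log(3) + sqrt(1 - b^2)


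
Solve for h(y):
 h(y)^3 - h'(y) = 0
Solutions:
 h(y) = -sqrt(2)*sqrt(-1/(C1 + y))/2
 h(y) = sqrt(2)*sqrt(-1/(C1 + y))/2


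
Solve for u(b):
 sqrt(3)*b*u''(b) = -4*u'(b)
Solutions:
 u(b) = C1 + C2*b^(1 - 4*sqrt(3)/3)


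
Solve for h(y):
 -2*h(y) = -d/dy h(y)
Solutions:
 h(y) = C1*exp(2*y)


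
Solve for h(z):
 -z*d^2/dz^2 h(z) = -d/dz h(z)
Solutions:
 h(z) = C1 + C2*z^2


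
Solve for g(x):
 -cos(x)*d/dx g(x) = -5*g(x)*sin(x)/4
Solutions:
 g(x) = C1/cos(x)^(5/4)


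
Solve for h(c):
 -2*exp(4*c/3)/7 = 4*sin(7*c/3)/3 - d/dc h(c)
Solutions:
 h(c) = C1 + 3*exp(4*c/3)/14 - 4*cos(7*c/3)/7


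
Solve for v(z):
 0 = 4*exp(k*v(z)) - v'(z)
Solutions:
 v(z) = Piecewise((log(-1/(C1*k + 4*k*z))/k, Ne(k, 0)), (nan, True))
 v(z) = Piecewise((C1 + 4*z, Eq(k, 0)), (nan, True))


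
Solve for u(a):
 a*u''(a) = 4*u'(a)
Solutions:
 u(a) = C1 + C2*a^5


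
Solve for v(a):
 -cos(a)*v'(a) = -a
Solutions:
 v(a) = C1 + Integral(a/cos(a), a)


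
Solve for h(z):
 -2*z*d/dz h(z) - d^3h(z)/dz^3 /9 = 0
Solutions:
 h(z) = C1 + Integral(C2*airyai(-18^(1/3)*z) + C3*airybi(-18^(1/3)*z), z)


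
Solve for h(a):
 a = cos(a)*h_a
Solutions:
 h(a) = C1 + Integral(a/cos(a), a)


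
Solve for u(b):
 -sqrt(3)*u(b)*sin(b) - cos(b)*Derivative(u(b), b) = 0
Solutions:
 u(b) = C1*cos(b)^(sqrt(3))


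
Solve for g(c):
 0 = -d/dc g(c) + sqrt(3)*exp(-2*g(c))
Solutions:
 g(c) = log(-sqrt(C1 + 2*sqrt(3)*c))
 g(c) = log(C1 + 2*sqrt(3)*c)/2


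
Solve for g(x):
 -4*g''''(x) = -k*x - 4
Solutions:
 g(x) = C1 + C2*x + C3*x^2 + C4*x^3 + k*x^5/480 + x^4/24


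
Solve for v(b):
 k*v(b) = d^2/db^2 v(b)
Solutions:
 v(b) = C1*exp(-b*sqrt(k)) + C2*exp(b*sqrt(k))


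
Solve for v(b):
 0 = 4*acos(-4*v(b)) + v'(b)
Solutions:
 Integral(1/acos(-4*_y), (_y, v(b))) = C1 - 4*b


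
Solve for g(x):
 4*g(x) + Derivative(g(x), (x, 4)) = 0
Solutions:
 g(x) = (C1*sin(x) + C2*cos(x))*exp(-x) + (C3*sin(x) + C4*cos(x))*exp(x)


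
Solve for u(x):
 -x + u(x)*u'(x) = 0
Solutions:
 u(x) = -sqrt(C1 + x^2)
 u(x) = sqrt(C1 + x^2)


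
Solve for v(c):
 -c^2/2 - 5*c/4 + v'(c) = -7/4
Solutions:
 v(c) = C1 + c^3/6 + 5*c^2/8 - 7*c/4


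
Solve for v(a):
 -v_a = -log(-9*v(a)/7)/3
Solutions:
 -3*Integral(1/(log(-_y) - log(7) + 2*log(3)), (_y, v(a))) = C1 - a


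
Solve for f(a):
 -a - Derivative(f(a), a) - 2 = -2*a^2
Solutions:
 f(a) = C1 + 2*a^3/3 - a^2/2 - 2*a


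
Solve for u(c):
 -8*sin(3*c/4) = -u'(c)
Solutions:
 u(c) = C1 - 32*cos(3*c/4)/3


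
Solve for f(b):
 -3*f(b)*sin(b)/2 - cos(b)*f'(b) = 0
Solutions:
 f(b) = C1*cos(b)^(3/2)


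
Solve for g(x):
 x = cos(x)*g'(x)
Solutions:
 g(x) = C1 + Integral(x/cos(x), x)


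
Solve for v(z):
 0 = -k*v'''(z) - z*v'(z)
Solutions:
 v(z) = C1 + Integral(C2*airyai(z*(-1/k)^(1/3)) + C3*airybi(z*(-1/k)^(1/3)), z)


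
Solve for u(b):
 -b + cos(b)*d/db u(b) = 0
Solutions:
 u(b) = C1 + Integral(b/cos(b), b)


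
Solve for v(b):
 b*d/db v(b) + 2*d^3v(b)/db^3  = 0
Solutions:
 v(b) = C1 + Integral(C2*airyai(-2^(2/3)*b/2) + C3*airybi(-2^(2/3)*b/2), b)


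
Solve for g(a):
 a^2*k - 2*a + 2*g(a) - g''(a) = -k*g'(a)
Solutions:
 g(a) = C1*exp(a*(k - sqrt(k^2 + 8))/2) + C2*exp(a*(k + sqrt(k^2 + 8))/2) - a^2*k/2 + a*k^2/2 + a - k^3/4 - k


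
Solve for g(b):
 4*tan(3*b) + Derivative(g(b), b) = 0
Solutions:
 g(b) = C1 + 4*log(cos(3*b))/3


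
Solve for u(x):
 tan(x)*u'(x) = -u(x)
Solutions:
 u(x) = C1/sin(x)


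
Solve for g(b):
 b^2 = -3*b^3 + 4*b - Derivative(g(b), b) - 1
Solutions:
 g(b) = C1 - 3*b^4/4 - b^3/3 + 2*b^2 - b


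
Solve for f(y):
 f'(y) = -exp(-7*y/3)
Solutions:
 f(y) = C1 + 3*exp(-7*y/3)/7


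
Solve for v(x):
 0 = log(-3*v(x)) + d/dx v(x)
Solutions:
 Integral(1/(log(-_y) + log(3)), (_y, v(x))) = C1 - x


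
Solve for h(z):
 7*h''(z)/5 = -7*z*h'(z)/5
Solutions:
 h(z) = C1 + C2*erf(sqrt(2)*z/2)


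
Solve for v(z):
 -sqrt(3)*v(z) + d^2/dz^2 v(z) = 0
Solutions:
 v(z) = C1*exp(-3^(1/4)*z) + C2*exp(3^(1/4)*z)


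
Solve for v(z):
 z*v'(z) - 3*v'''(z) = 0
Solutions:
 v(z) = C1 + Integral(C2*airyai(3^(2/3)*z/3) + C3*airybi(3^(2/3)*z/3), z)


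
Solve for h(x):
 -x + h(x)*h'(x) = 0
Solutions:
 h(x) = -sqrt(C1 + x^2)
 h(x) = sqrt(C1 + x^2)


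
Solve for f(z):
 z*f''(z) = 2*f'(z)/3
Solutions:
 f(z) = C1 + C2*z^(5/3)


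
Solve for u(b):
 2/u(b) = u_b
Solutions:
 u(b) = -sqrt(C1 + 4*b)
 u(b) = sqrt(C1 + 4*b)


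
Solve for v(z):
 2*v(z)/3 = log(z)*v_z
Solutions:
 v(z) = C1*exp(2*li(z)/3)


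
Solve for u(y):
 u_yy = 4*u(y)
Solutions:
 u(y) = C1*exp(-2*y) + C2*exp(2*y)


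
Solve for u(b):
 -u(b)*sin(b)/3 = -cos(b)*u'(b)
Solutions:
 u(b) = C1/cos(b)^(1/3)


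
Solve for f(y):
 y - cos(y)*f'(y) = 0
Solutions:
 f(y) = C1 + Integral(y/cos(y), y)


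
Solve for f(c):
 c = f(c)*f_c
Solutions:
 f(c) = -sqrt(C1 + c^2)
 f(c) = sqrt(C1 + c^2)


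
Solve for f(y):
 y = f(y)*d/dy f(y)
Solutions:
 f(y) = -sqrt(C1 + y^2)
 f(y) = sqrt(C1 + y^2)


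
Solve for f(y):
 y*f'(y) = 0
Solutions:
 f(y) = C1


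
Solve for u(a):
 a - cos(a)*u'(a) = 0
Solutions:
 u(a) = C1 + Integral(a/cos(a), a)


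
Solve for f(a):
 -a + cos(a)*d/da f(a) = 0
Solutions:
 f(a) = C1 + Integral(a/cos(a), a)


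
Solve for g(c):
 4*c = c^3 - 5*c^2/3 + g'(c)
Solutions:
 g(c) = C1 - c^4/4 + 5*c^3/9 + 2*c^2


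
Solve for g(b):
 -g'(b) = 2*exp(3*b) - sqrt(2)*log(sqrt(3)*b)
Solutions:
 g(b) = C1 + sqrt(2)*b*log(b) + sqrt(2)*b*(-1 + log(3)/2) - 2*exp(3*b)/3


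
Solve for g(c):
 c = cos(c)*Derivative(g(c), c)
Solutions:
 g(c) = C1 + Integral(c/cos(c), c)


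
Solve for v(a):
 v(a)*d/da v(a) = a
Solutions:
 v(a) = -sqrt(C1 + a^2)
 v(a) = sqrt(C1 + a^2)


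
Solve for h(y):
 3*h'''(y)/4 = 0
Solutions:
 h(y) = C1 + C2*y + C3*y^2
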